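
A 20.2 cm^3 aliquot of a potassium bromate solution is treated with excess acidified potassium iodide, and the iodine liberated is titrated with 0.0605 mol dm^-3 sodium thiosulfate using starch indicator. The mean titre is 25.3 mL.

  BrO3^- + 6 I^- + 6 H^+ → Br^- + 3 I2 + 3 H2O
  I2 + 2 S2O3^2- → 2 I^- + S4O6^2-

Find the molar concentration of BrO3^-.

0.0126 mol/L

n(S2O3^2-) = 0.0253 × 0.0605 = 1.53 × 10^-3 mol
n(I2) = n(S2O3^2-)/2 = 7.65 × 10^-4 mol
From the 1:3 ratio, n(BrO3^-) in the aliquot = 1/3 × 7.65 × 10^-4 = 2.55 × 10^-4 mol
[BrO3^-] = 2.55 × 10^-4 / 0.0202 = 0.0126 mol/L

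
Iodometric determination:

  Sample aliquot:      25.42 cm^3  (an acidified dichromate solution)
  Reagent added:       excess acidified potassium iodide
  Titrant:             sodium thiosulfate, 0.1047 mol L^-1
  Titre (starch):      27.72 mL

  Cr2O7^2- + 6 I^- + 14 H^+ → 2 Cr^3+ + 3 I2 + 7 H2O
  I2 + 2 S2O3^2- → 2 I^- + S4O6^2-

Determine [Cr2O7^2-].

n(S2O3^2-) = 0.02772 × 0.1047 = 2.902 × 10^-3 mol
n(I2) = n(S2O3^2-)/2 = 1.451 × 10^-3 mol
From the 1:3 ratio, n(Cr2O7^2-) in the aliquot = 1/3 × 1.451 × 10^-3 = 4.837 × 10^-4 mol
[Cr2O7^2-] = 4.837 × 10^-4 / 0.02542 = 0.01903 mol/L

0.01903 mol/L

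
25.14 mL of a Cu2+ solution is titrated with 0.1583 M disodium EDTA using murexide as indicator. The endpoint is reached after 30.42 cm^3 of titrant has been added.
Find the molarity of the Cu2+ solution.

Cu^2+ + EDTA^4- → [Cu(EDTA)]^2-
n(EDTA) = 0.03042 L × 0.1583 mol/L = 4.815 × 10^-3 mol
n(Cu2+) = 4.815 × 10^-3 mol (1:1 mole ratio)
[Cu2+] = 4.815 × 10^-3 mol / 0.02514 L = 0.1915 mol/L

0.1915 M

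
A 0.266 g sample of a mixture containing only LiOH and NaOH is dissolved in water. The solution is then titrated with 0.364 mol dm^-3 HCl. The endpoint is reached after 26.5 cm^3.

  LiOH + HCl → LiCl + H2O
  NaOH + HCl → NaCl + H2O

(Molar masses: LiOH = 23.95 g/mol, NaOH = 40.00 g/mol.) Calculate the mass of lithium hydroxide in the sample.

n(HCl) = 0.0265 × 0.364 = 9.65 × 10^-3 mol
Let x = n(LiOH), y = n(NaOH).
Titrant: 1x + 1y = 9.65 × 10^-3;  mass: 23.95x + 40.00y = 0.266
Solving, x = 7.47 × 10^-3 mol, y = 2.18 × 10^-3 mol
mass of LiOH = 7.47 × 10^-3 × 23.95 = 0.179 g

0.179 g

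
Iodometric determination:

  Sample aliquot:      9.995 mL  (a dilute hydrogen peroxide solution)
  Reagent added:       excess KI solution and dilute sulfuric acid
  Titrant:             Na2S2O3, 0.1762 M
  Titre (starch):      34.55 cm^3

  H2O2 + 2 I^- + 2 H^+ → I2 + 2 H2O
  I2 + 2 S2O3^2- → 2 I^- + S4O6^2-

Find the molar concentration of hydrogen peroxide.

n(S2O3^2-) = 0.03455 × 0.1762 = 6.088 × 10^-3 mol
n(I2) = n(S2O3^2-)/2 = 3.044 × 10^-3 mol
n(H2O2) in the aliquot = 3.044 × 10^-3 mol (1:1 ratio)
[H2O2] = 3.044 × 10^-3 / 0.009995 = 0.3045 mol/L

0.3045 M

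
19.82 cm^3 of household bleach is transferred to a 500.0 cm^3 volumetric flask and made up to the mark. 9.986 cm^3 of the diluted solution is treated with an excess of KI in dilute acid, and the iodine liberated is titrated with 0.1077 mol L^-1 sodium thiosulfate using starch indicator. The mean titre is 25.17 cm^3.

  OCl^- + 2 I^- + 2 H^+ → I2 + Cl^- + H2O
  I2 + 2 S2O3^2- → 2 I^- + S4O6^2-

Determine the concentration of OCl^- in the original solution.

3.424 mol/L

n(S2O3^2-) = 0.02517 × 0.1077 = 2.711 × 10^-3 mol
n(I2) = n(S2O3^2-)/2 = 1.355 × 10^-3 mol
n(OCl^-) in the aliquot = 1.355 × 10^-3 mol (1:1 ratio)
[OCl^-]_dilute = 1.355 × 10^-3 / 0.009986 = 0.1357 mol/L
[OCl^-]_original = 0.1357 × 500.0/19.82 = 3.424 mol/L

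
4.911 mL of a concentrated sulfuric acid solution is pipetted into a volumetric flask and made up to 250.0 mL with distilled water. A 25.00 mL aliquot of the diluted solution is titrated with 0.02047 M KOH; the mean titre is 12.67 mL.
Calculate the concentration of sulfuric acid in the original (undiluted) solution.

H2SO4 + 2 KOH → K2SO4 + 2 H2O
n(KOH) = 0.01267 × 0.02047 = 2.594 × 10^-4 mol
From the 1:2 ratio, n(H2SO4) in the aliquot = 1/2 × 2.594 × 10^-4 = 1.297 × 10^-4 mol
[H2SO4]_dilute = 1.297 × 10^-4 / 0.02500 = 0.005187 mol/L
Dilution factor = 250.0 / 4.911 = 50.91
[H2SO4]_stock = 0.005187 × 50.91 = 0.2641 mol/L

0.2641 M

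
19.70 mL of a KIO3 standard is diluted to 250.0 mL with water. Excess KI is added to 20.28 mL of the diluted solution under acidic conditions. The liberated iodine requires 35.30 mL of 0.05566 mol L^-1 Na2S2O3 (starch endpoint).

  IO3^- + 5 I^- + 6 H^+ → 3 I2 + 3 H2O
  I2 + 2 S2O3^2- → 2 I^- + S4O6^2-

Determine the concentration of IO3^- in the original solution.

0.2049 mol/L

n(S2O3^2-) = 0.03530 × 0.05566 = 1.965 × 10^-3 mol
n(I2) = n(S2O3^2-)/2 = 9.824 × 10^-4 mol
From the 1:3 ratio, n(IO3^-) in the aliquot = 1/3 × 9.824 × 10^-4 = 3.275 × 10^-4 mol
[IO3^-]_dilute = 3.275 × 10^-4 / 0.02028 = 0.01615 mol/L
[IO3^-]_original = 0.01615 × 250.0/19.70 = 0.2049 mol/L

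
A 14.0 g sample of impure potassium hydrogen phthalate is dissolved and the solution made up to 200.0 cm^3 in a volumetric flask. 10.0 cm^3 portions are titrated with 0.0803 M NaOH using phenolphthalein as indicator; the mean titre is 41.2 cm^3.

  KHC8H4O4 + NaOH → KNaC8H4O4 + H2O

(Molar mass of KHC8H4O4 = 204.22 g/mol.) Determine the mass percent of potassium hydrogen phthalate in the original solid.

n(NaOH) per titration = 0.0412 × 0.0803 = 3.31 × 10^-3 mol
n(KHC8H4O4) in each aliquot = 3.31 × 10^-3 mol (1:1 ratio)
n(KHC8H4O4) in the whole flask = 3.31 × 10^-3 × 200.0/10.0 = 0.0662 mol
mass of KHC8H4O4 = 0.0662 × 204.22 = 13.5 g
% KHC8H4O4 = 13.5 / 14.0 × 100 = 96.5 %

96.5 %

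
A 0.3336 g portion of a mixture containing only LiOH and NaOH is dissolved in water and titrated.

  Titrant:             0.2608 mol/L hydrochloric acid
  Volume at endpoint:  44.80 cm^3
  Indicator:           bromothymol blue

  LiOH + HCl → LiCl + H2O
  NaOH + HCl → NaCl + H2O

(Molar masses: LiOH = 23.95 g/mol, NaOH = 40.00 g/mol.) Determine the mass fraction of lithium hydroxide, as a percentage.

n(HCl) = 0.04480 × 0.2608 = 0.01168 mol
Let x = n(LiOH), y = n(NaOH).
Titrant: 1x + 1y = 0.01168;  mass: 23.95x + 40.00y = 0.3336
Solving, x = 8.334 × 10^-3 mol, y = 3.350 × 10^-3 mol
mass of LiOH = 8.334 × 10^-3 × 23.95 = 0.1996 g
% LiOH = 0.1996 / 0.3336 × 100 = 59.83 %

59.83 %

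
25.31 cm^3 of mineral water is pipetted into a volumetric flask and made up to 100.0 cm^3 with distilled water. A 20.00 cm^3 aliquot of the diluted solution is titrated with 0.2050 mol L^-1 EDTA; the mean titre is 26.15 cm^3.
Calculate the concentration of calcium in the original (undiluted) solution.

Ca^2+ + EDTA^4- → [Ca(EDTA)]^2-
n(EDTA) = 0.02615 × 0.2050 = 5.361 × 10^-3 mol
n(Ca2+) in the aliquot = 5.361 × 10^-3 mol (1:1 ratio)
[Ca2+]_dilute = 5.361 × 10^-3 / 0.02000 = 0.2680 mol/L
Dilution factor = 100.0 / 25.31 = 3.951
[Ca2+]_stock = 0.2680 × 3.951 = 1.059 mol/L

1.059 mol/L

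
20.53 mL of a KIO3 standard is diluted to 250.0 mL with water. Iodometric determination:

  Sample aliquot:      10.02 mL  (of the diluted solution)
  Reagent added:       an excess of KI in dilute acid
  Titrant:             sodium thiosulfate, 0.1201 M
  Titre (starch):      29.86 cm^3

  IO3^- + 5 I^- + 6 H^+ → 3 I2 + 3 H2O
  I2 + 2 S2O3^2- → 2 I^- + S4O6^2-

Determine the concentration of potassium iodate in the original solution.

n(S2O3^2-) = 0.02986 × 0.1201 = 3.586 × 10^-3 mol
n(I2) = n(S2O3^2-)/2 = 1.793 × 10^-3 mol
From the 1:3 ratio, n(IO3^-) in the aliquot = 1/3 × 1.793 × 10^-3 = 5.977 × 10^-4 mol
[IO3^-]_dilute = 5.977 × 10^-4 / 0.01002 = 0.05965 mol/L
[IO3^-]_original = 0.05965 × 250.0/20.53 = 0.7264 mol/L

0.7264 M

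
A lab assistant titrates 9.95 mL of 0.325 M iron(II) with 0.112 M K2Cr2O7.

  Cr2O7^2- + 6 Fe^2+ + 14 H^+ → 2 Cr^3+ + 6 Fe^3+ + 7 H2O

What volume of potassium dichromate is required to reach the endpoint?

4.81 mL

n(Fe2+) = 0.00995 L × 0.325 mol/L = 3.23 × 10^-3 mol
From the 1:6 stoichiometry, n(K2Cr2O7) = 1/6 × 3.23 × 10^-3 = 5.39 × 10^-4 mol
V(K2Cr2O7) = 5.39 × 10^-4 mol / 0.112 mol/L = 0.00481 L = 4.81 mL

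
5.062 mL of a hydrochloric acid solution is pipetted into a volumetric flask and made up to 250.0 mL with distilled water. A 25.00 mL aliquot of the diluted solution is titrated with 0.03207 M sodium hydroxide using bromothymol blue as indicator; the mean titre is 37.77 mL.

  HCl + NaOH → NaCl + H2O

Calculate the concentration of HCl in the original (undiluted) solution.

2.393 M

n(NaOH) = 0.03777 × 0.03207 = 1.211 × 10^-3 mol
n(HCl) in the aliquot = 1.211 × 10^-3 mol (1:1 ratio)
[HCl]_dilute = 1.211 × 10^-3 / 0.02500 = 0.04845 mol/L
Dilution factor = 250.0 / 5.062 = 49.39
[HCl]_stock = 0.04845 × 49.39 = 2.393 mol/L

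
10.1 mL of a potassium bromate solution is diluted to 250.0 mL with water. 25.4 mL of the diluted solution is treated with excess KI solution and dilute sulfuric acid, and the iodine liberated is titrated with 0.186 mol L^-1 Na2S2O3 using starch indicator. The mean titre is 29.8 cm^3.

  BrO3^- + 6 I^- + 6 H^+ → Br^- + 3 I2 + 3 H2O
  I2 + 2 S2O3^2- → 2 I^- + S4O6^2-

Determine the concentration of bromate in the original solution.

0.900 mol/L

n(S2O3^2-) = 0.0298 × 0.186 = 5.54 × 10^-3 mol
n(I2) = n(S2O3^2-)/2 = 2.77 × 10^-3 mol
From the 1:3 ratio, n(BrO3^-) in the aliquot = 1/3 × 2.77 × 10^-3 = 9.24 × 10^-4 mol
[BrO3^-]_dilute = 9.24 × 10^-4 / 0.0254 = 0.0364 mol/L
[BrO3^-]_original = 0.0364 × 250.0/10.1 = 0.900 mol/L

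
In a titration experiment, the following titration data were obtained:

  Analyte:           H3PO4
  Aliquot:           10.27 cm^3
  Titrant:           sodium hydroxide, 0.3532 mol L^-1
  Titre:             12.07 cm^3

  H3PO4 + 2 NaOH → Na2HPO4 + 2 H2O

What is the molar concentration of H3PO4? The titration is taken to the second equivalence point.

0.2076 mol/L

n(NaOH) = 0.01207 L × 0.3532 mol/L = 4.263 × 10^-3 mol
From the 1:2 mole ratio, n(H3PO4) = 1/2 × 4.263 × 10^-3 = 2.132 × 10^-3 mol
[H3PO4] = 2.132 × 10^-3 mol / 0.01027 L = 0.2076 mol/L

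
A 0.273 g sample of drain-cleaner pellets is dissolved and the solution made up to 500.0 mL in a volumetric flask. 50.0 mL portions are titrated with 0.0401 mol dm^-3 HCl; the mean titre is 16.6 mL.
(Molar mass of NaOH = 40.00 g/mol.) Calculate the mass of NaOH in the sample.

NaOH + HCl → NaCl + H2O
n(HCl) per titration = 0.0166 × 0.0401 = 6.66 × 10^-4 mol
n(NaOH) in each aliquot = 6.66 × 10^-4 mol (1:1 ratio)
n(NaOH) in the whole flask = 6.66 × 10^-4 × 500.0/50.0 = 6.66 × 10^-3 mol
mass of NaOH = 6.66 × 10^-3 × 40.00 = 0.266 g

0.266 g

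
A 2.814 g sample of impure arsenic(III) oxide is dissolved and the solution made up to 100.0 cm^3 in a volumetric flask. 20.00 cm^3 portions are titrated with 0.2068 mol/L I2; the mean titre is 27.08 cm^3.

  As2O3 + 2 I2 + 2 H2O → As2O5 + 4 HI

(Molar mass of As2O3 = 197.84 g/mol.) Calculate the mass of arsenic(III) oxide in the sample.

n(I2) per titration = 0.02708 × 0.2068 = 5.600 × 10^-3 mol
From the 1:2 ratio, n(As2O3) in each aliquot = 1/2 × 5.600 × 10^-3 = 2.800 × 10^-3 mol
n(As2O3) in the whole flask = 2.800 × 10^-3 × 100.0/20.00 = 0.01400 mol
mass of As2O3 = 0.01400 × 197.84 = 2.770 g

2.770 g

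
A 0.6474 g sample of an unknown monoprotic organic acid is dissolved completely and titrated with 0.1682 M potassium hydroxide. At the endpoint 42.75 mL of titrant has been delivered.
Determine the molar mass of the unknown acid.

90.03 g/mol

n(KOH) = 0.04275 L × 0.1682 mol/L = 7.191 × 10^-3 mol
n(HA) = 7.191 × 10^-3 mol (1:1 ratio)
M = m / n = 0.6474 g / 7.191 × 10^-3 mol = 90.03 g/mol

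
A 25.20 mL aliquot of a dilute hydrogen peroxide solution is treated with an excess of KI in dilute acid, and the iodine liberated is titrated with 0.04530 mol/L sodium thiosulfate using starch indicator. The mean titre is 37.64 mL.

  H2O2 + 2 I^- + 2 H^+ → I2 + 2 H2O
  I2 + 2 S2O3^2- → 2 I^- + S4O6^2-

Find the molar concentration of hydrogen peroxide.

0.03383 mol/L

n(S2O3^2-) = 0.03764 × 0.04530 = 1.705 × 10^-3 mol
n(I2) = n(S2O3^2-)/2 = 8.525 × 10^-4 mol
n(H2O2) in the aliquot = 8.525 × 10^-4 mol (1:1 ratio)
[H2O2] = 8.525 × 10^-4 / 0.02520 = 0.03383 mol/L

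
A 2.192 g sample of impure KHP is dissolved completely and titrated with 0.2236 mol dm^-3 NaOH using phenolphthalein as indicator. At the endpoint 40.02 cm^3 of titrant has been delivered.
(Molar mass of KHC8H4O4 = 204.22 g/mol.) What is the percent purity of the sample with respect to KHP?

KHC8H4O4 + NaOH → KNaC8H4O4 + H2O
n(NaOH) = 0.04002 L × 0.2236 mol/L = 8.948 × 10^-3 mol
n(KHC8H4O4) = 8.948 × 10^-3 mol (1:1 ratio)
mass of KHC8H4O4 = 8.948 × 10^-3 × 204.22 g/mol = 1.827 g
% KHC8H4O4 = 1.827 / 2.192 × 100 = 83.37 %

83.37 %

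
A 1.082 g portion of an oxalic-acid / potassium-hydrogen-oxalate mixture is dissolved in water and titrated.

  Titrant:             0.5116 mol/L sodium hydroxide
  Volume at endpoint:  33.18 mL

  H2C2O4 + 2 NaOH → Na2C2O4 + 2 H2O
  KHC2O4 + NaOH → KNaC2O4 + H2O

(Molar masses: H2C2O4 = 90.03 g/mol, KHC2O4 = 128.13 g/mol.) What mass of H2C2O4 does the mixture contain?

0.5920 g

n(NaOH) = 0.03318 × 0.5116 = 0.01697 mol
Let x = n(H2C2O4), y = n(KHC2O4).
Titrant: 2x + 1y = 0.01697;  mass: 90.03x + 128.13y = 1.082
Solving, x = 6.575 × 10^-3 mol, y = 3.825 × 10^-3 mol
mass of H2C2O4 = 6.575 × 10^-3 × 90.03 = 0.5920 g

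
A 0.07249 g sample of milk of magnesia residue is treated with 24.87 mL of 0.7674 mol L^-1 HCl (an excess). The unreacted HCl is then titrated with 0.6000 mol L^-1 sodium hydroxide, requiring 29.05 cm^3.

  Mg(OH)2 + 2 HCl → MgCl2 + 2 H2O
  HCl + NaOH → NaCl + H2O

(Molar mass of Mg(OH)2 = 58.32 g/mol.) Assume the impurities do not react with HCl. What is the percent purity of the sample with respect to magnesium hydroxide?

66.58 %

n(HCl) added = 0.02487 × 0.7674 = 0.01909 mol
n(NaOH) used in back-titration = 0.02905 × 0.6000 = 0.01743 mol
n(HCl) left over = 0.01743 mol (1:1 ratio)
n(HCl) consumed by analyte = 0.01909 − 0.01743 = 1.655 × 10^-3 mol
From the 1:2 ratio, n(Mg(OH)2) = 1/2 × 1.655 × 10^-3 = 8.276 × 10^-4 mol
mass of Mg(OH)2 = 8.276 × 10^-4 × 58.32 = 0.04827 g
% Mg(OH)2 = 0.04827 / 0.07249 × 100 = 66.58 %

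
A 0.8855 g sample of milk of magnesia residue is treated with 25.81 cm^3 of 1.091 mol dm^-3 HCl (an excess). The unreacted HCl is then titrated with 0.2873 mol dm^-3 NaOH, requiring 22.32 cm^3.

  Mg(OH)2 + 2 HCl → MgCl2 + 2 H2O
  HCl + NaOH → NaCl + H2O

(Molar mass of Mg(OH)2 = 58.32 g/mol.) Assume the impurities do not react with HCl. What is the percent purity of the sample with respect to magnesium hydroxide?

71.61 %

n(HCl) added = 0.02581 × 1.091 = 0.02816 mol
n(NaOH) used in back-titration = 0.02232 × 0.2873 = 6.413 × 10^-3 mol
n(HCl) left over = 6.413 × 10^-3 mol (1:1 ratio)
n(HCl) consumed by analyte = 0.02816 − 6.413 × 10^-3 = 0.02175 mol
From the 1:2 ratio, n(Mg(OH)2) = 1/2 × 0.02175 = 0.01087 mol
mass of Mg(OH)2 = 0.01087 × 58.32 = 0.6341 g
% Mg(OH)2 = 0.6341 / 0.8855 × 100 = 71.61 %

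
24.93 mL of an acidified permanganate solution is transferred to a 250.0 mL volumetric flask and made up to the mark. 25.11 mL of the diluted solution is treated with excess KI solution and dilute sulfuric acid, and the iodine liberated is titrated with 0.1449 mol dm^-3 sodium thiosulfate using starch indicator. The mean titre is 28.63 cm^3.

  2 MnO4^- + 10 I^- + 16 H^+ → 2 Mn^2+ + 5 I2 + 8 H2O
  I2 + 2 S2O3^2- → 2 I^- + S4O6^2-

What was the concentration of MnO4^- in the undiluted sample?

n(S2O3^2-) = 0.02863 × 0.1449 = 4.148 × 10^-3 mol
n(I2) = n(S2O3^2-)/2 = 2.074 × 10^-3 mol
From the 2:5 ratio, n(MnO4^-) in the aliquot = 2/5 × 2.074 × 10^-3 = 8.297 × 10^-4 mol
[MnO4^-]_dilute = 8.297 × 10^-4 / 0.02511 = 0.03304 mol/L
[MnO4^-]_original = 0.03304 × 250.0/24.93 = 0.3314 mol/L

0.3314 mol/L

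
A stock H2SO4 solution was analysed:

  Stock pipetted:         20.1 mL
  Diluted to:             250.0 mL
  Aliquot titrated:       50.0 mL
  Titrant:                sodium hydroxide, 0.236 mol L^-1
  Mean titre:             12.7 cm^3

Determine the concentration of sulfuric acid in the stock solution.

0.373 mol/L

H2SO4 + 2 NaOH → Na2SO4 + 2 H2O
n(NaOH) = 0.0127 × 0.236 = 3.00 × 10^-3 mol
From the 1:2 ratio, n(H2SO4) in the aliquot = 1/2 × 3.00 × 10^-3 = 1.50 × 10^-3 mol
[H2SO4]_dilute = 1.50 × 10^-3 / 0.0500 = 0.0300 mol/L
Dilution factor = 250.0 / 20.1 = 12.44
[H2SO4]_stock = 0.0300 × 12.44 = 0.373 mol/L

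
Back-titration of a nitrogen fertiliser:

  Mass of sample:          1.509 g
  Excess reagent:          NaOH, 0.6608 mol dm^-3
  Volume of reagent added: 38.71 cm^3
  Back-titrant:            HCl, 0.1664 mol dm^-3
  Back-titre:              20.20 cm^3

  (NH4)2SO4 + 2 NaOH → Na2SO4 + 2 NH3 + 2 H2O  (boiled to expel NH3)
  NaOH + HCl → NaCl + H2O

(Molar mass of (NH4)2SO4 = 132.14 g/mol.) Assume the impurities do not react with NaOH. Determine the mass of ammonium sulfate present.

n(NaOH) added = 0.03871 × 0.6608 = 0.02558 mol
n(HCl) used in back-titration = 0.02020 × 0.1664 = 3.361 × 10^-3 mol
n(NaOH) left over = 3.361 × 10^-3 mol (1:1 ratio)
n(NaOH) consumed by analyte = 0.02558 − 3.361 × 10^-3 = 0.02222 mol
From the 1:2 ratio, n((NH4)2SO4) = 1/2 × 0.02222 = 0.01111 mol
mass of (NH4)2SO4 = 0.01111 × 132.14 = 1.468 g

1.468 g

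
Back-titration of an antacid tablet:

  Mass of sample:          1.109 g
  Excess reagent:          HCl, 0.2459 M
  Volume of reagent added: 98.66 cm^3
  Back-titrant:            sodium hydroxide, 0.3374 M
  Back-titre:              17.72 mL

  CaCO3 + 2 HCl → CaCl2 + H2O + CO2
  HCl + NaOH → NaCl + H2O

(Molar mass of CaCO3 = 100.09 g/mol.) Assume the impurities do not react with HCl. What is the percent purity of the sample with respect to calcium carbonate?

82.50 %

n(HCl) added = 0.09866 × 0.2459 = 0.02426 mol
n(NaOH) used in back-titration = 0.01772 × 0.3374 = 5.979 × 10^-3 mol
n(HCl) left over = 5.979 × 10^-3 mol (1:1 ratio)
n(HCl) consumed by analyte = 0.02426 − 5.979 × 10^-3 = 0.01828 mol
From the 1:2 ratio, n(CaCO3) = 1/2 × 0.01828 = 9.141 × 10^-3 mol
mass of CaCO3 = 9.141 × 10^-3 × 100.09 = 0.9149 g
% CaCO3 = 0.9149 / 1.109 × 100 = 82.50 %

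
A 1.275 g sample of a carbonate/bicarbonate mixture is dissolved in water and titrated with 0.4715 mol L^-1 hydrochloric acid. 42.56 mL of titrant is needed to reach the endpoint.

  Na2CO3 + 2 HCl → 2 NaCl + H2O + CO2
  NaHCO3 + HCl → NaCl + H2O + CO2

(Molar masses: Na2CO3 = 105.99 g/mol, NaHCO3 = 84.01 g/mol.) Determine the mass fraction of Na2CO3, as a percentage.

n(HCl) = 0.04256 × 0.4715 = 0.02007 mol
Let x = n(Na2CO3), y = n(NaHCO3).
Titrant: 2x + 1y = 0.02007;  mass: 105.99x + 84.01y = 1.275
Solving, x = 6.623 × 10^-3 mol, y = 6.821 × 10^-3 mol
mass of Na2CO3 = 6.623 × 10^-3 × 105.99 = 0.7020 g
% Na2CO3 = 0.7020 / 1.275 × 100 = 55.06 %

55.06 %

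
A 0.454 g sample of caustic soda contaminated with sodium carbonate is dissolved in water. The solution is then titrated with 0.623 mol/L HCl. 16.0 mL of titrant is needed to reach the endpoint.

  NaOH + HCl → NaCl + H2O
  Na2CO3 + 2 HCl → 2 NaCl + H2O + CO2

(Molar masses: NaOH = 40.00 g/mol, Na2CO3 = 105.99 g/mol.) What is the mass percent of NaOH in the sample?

n(HCl) = 0.0160 × 0.623 = 9.97 × 10^-3 mol
Let x = n(NaOH), y = n(Na2CO3).
Titrant: 1x + 2y = 9.97 × 10^-3;  mass: 40.00x + 105.99y = 0.454
Solving, x = 5.71 × 10^-3 mol, y = 2.13 × 10^-3 mol
mass of NaOH = 5.71 × 10^-3 × 40.00 = 0.229 g
% NaOH = 0.229 / 0.454 × 100 = 50.3 %

50.3 %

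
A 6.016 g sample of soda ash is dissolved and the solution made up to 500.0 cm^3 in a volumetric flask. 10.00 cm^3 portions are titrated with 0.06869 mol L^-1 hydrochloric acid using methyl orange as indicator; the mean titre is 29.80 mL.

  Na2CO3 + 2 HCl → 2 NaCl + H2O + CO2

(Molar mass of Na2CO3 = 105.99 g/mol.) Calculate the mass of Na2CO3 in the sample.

5.424 g

n(HCl) per titration = 0.02980 × 0.06869 = 2.047 × 10^-3 mol
From the 1:2 ratio, n(Na2CO3) in each aliquot = 1/2 × 2.047 × 10^-3 = 1.023 × 10^-3 mol
n(Na2CO3) in the whole flask = 1.023 × 10^-3 × 500.0/10.00 = 0.05117 mol
mass of Na2CO3 = 0.05117 × 105.99 = 5.424 g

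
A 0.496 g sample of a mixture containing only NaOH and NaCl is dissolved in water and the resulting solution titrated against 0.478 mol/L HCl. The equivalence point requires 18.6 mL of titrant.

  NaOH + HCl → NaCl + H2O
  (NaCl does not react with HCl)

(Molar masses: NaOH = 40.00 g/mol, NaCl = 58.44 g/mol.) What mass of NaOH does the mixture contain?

0.356 g

n(HCl) = 0.0186 × 0.478 = 8.89 × 10^-3 mol
Let x = n(NaOH), y = n(NaCl).
Titrant: 1x = 8.89 × 10^-3;  mass: 40.00x + 58.44y = 0.496
Solving, x = 8.89 × 10^-3 mol, y = 2.40 × 10^-3 mol
mass of NaOH = 8.89 × 10^-3 × 40.00 = 0.356 g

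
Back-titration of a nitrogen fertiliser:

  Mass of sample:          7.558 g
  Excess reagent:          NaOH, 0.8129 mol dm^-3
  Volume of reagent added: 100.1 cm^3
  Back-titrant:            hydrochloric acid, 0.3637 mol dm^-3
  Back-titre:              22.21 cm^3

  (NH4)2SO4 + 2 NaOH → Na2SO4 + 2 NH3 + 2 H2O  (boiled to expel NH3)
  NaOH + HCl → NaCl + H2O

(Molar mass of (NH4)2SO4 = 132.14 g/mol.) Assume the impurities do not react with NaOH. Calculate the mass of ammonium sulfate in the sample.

n(NaOH) added = 0.1001 × 0.8129 = 0.08137 mol
n(HCl) used in back-titration = 0.02221 × 0.3637 = 8.078 × 10^-3 mol
n(NaOH) left over = 8.078 × 10^-3 mol (1:1 ratio)
n(NaOH) consumed by analyte = 0.08137 − 8.078 × 10^-3 = 0.07329 mol
From the 1:2 ratio, n((NH4)2SO4) = 1/2 × 0.07329 = 0.03665 mol
mass of (NH4)2SO4 = 0.03665 × 132.14 = 4.843 g

4.843 g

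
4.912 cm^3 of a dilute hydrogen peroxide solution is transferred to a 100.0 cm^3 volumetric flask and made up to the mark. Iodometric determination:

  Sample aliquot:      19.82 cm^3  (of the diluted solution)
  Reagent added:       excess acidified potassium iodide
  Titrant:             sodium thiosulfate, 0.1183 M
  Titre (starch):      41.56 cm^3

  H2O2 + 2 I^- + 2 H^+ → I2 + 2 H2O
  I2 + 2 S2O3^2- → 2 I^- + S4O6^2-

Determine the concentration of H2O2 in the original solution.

2.525 M

n(S2O3^2-) = 0.04156 × 0.1183 = 4.917 × 10^-3 mol
n(I2) = n(S2O3^2-)/2 = 2.458 × 10^-3 mol
n(H2O2) in the aliquot = 2.458 × 10^-3 mol (1:1 ratio)
[H2O2]_dilute = 2.458 × 10^-3 / 0.01982 = 0.1240 mol/L
[H2O2]_original = 0.1240 × 100.0/4.912 = 2.525 mol/L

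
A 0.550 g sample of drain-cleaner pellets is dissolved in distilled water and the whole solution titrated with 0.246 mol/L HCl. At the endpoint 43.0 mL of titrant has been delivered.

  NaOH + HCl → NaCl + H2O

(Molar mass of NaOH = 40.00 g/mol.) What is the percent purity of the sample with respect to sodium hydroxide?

76.9 %

n(HCl) = 0.0430 L × 0.246 mol/L = 0.0106 mol
n(NaOH) = 0.0106 mol (1:1 ratio)
mass of NaOH = 0.0106 × 40.00 g/mol = 0.423 g
% NaOH = 0.423 / 0.550 × 100 = 76.9 %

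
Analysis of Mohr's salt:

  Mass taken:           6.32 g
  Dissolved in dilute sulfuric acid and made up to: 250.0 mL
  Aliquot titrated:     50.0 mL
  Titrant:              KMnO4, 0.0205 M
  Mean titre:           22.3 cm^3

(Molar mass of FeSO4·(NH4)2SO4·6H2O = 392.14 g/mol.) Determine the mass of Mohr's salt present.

4.48 g

MnO4^- + 5 Fe^2+ + 8 H^+ → Mn^2+ + 5 Fe^3+ + 4 H2O
n(KMnO4) per titration = 0.0223 × 0.0205 = 4.57 × 10^-4 mol
From the 5:1 ratio, n(FeSO4·(NH4)2SO4·6H2O) in each aliquot = 5/1 × 4.57 × 10^-4 = 2.29 × 10^-3 mol
n(FeSO4·(NH4)2SO4·6H2O) in the whole flask = 2.29 × 10^-3 × 250.0/50.0 = 0.0114 mol
mass of FeSO4·(NH4)2SO4·6H2O = 0.0114 × 392.14 = 4.48 g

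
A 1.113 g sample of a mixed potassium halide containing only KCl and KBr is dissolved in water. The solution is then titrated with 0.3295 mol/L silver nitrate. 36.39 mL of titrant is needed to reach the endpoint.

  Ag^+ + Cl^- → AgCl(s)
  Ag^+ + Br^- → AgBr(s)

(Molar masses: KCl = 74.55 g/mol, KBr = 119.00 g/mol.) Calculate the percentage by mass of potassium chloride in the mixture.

n(AgNO3) = 0.03639 × 0.3295 = 0.01199 mol
Let x = n(KCl), y = n(KBr).
Titrant: 1x + 1y = 0.01199;  mass: 74.55x + 119.00y = 1.113
Solving, x = 7.061 × 10^-3 mol, y = 4.929 × 10^-3 mol
mass of KCl = 7.061 × 10^-3 × 74.55 = 0.5264 g
% KCl = 0.5264 / 1.113 × 100 = 47.30 %

47.30 %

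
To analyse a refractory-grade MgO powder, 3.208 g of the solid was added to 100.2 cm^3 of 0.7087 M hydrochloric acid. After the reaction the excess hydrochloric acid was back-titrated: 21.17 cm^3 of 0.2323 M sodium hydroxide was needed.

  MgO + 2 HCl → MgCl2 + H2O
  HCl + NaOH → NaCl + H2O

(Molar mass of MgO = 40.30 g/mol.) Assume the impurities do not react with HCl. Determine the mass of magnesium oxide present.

1.332 g

n(HCl) added = 0.1002 × 0.7087 = 0.07101 mol
n(NaOH) used in back-titration = 0.02117 × 0.2323 = 4.918 × 10^-3 mol
n(HCl) left over = 4.918 × 10^-3 mol (1:1 ratio)
n(HCl) consumed by analyte = 0.07101 − 4.918 × 10^-3 = 0.06609 mol
From the 1:2 ratio, n(MgO) = 1/2 × 0.06609 = 0.03305 mol
mass of MgO = 0.03305 × 40.30 = 1.332 g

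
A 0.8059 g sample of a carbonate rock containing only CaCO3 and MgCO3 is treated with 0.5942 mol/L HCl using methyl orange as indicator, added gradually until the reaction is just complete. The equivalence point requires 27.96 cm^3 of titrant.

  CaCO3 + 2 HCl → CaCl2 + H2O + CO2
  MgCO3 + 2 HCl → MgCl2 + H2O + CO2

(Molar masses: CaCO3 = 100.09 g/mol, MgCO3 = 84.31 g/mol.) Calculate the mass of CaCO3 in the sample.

0.6694 g

n(HCl) = 0.02796 × 0.5942 = 0.01661 mol
Let x = n(CaCO3), y = n(MgCO3).
Titrant: 2x + 2y = 0.01661;  mass: 100.09x + 84.31y = 0.8059
Solving, x = 6.688 × 10^-3 mol, y = 1.618 × 10^-3 mol
mass of CaCO3 = 6.688 × 10^-3 × 100.09 = 0.6694 g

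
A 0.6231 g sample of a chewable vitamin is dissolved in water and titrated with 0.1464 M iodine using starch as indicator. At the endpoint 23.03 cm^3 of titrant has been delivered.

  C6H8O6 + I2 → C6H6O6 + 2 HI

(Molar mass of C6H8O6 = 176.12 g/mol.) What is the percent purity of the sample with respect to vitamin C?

95.30 %

n(I2) = 0.02303 L × 0.1464 mol/L = 3.372 × 10^-3 mol
n(C6H8O6) = 3.372 × 10^-3 mol (1:1 ratio)
mass of C6H8O6 = 3.372 × 10^-3 × 176.12 g/mol = 0.5938 g
% C6H8O6 = 0.5938 / 0.6231 × 100 = 95.30 %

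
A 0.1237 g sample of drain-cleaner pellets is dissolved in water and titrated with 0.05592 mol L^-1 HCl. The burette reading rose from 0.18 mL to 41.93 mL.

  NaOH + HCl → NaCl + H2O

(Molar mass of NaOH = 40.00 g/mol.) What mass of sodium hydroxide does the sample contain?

0.09339 g

n(HCl) = 0.04175 L × 0.05592 mol/L = 2.335 × 10^-3 mol
n(NaOH) = 2.335 × 10^-3 mol (1:1 ratio)
mass of NaOH = 2.335 × 10^-3 × 40.00 g/mol = 0.09339 g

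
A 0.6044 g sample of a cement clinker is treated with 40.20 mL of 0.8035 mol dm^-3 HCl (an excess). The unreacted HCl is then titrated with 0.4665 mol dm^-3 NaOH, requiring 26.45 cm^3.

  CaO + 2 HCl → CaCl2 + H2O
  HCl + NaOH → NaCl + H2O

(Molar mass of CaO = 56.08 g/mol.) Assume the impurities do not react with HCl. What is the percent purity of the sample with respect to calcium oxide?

92.61 %

n(HCl) added = 0.04020 × 0.8035 = 0.03230 mol
n(NaOH) used in back-titration = 0.02645 × 0.4665 = 0.01234 mol
n(HCl) left over = 0.01234 mol (1:1 ratio)
n(HCl) consumed by analyte = 0.03230 − 0.01234 = 0.01996 mol
From the 1:2 ratio, n(CaO) = 1/2 × 0.01996 = 9.981 × 10^-3 mol
mass of CaO = 9.981 × 10^-3 × 56.08 = 0.5597 g
% CaO = 0.5597 / 0.6044 × 100 = 92.61 %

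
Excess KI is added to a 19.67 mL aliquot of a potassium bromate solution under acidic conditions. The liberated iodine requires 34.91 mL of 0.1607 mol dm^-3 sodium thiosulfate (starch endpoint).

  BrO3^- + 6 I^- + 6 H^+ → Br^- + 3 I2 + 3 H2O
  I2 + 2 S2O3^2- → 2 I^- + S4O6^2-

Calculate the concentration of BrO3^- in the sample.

0.04753 mol/L

n(S2O3^2-) = 0.03491 × 0.1607 = 5.610 × 10^-3 mol
n(I2) = n(S2O3^2-)/2 = 2.805 × 10^-3 mol
From the 1:3 ratio, n(BrO3^-) in the aliquot = 1/3 × 2.805 × 10^-3 = 9.350 × 10^-4 mol
[BrO3^-] = 9.350 × 10^-4 / 0.01967 = 0.04753 mol/L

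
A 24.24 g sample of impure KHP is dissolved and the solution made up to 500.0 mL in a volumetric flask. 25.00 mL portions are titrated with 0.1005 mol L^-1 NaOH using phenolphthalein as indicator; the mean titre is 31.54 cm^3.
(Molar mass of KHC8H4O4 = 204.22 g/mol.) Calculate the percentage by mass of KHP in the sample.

KHC8H4O4 + NaOH → KNaC8H4O4 + H2O
n(NaOH) per titration = 0.03154 × 0.1005 = 3.170 × 10^-3 mol
n(KHC8H4O4) in each aliquot = 3.170 × 10^-3 mol (1:1 ratio)
n(KHC8H4O4) in the whole flask = 3.170 × 10^-3 × 500.0/25.00 = 0.06340 mol
mass of KHC8H4O4 = 0.06340 × 204.22 = 12.95 g
% KHC8H4O4 = 12.95 / 24.24 × 100 = 53.41 %

53.41 %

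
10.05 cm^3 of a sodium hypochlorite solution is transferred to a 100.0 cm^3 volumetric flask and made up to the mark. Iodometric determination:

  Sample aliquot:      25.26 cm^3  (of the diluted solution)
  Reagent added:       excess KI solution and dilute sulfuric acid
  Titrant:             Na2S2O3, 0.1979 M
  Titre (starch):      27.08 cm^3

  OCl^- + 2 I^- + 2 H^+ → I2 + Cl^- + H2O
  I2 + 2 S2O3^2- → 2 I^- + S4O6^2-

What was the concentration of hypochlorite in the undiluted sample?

n(S2O3^2-) = 0.02708 × 0.1979 = 5.359 × 10^-3 mol
n(I2) = n(S2O3^2-)/2 = 2.680 × 10^-3 mol
n(OCl^-) in the aliquot = 2.680 × 10^-3 mol (1:1 ratio)
[OCl^-]_dilute = 2.680 × 10^-3 / 0.02526 = 0.1061 mol/L
[OCl^-]_original = 0.1061 × 100.0/10.05 = 1.056 mol/L

1.056 M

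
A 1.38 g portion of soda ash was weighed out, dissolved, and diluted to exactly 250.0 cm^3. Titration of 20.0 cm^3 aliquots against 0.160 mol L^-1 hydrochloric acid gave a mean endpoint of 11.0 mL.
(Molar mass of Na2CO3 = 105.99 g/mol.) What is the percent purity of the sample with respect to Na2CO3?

Na2CO3 + 2 HCl → 2 NaCl + H2O + CO2
n(HCl) per titration = 0.0110 × 0.160 = 1.76 × 10^-3 mol
From the 1:2 ratio, n(Na2CO3) in each aliquot = 1/2 × 1.76 × 10^-3 = 8.80 × 10^-4 mol
n(Na2CO3) in the whole flask = 8.80 × 10^-4 × 250.0/20.0 = 0.0110 mol
mass of Na2CO3 = 0.0110 × 105.99 = 1.17 g
% Na2CO3 = 1.17 / 1.38 × 100 = 84.5 %

84.5 %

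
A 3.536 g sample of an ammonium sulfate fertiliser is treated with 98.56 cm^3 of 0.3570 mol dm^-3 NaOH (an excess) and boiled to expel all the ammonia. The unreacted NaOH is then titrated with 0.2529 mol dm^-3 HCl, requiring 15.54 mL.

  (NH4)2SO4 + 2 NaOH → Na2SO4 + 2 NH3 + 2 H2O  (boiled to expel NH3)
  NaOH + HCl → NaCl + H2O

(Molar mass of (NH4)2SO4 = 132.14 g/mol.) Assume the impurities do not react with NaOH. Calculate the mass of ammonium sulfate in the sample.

2.065 g

n(NaOH) added = 0.09856 × 0.3570 = 0.03519 mol
n(HCl) used in back-titration = 0.01554 × 0.2529 = 3.930 × 10^-3 mol
n(NaOH) left over = 3.930 × 10^-3 mol (1:1 ratio)
n(NaOH) consumed by analyte = 0.03519 − 3.930 × 10^-3 = 0.03126 mol
From the 1:2 ratio, n((NH4)2SO4) = 1/2 × 0.03126 = 0.01563 mol
mass of (NH4)2SO4 = 0.01563 × 132.14 = 2.065 g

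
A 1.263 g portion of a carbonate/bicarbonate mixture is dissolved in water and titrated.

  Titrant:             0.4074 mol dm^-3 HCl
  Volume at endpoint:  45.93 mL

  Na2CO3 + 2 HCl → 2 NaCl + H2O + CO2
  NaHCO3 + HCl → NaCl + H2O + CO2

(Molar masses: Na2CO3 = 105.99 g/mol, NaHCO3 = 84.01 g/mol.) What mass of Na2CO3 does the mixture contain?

n(HCl) = 0.04593 × 0.4074 = 0.01871 mol
Let x = n(Na2CO3), y = n(NaHCO3).
Titrant: 2x + 1y = 0.01871;  mass: 105.99x + 84.01y = 1.263
Solving, x = 4.981 × 10^-3 mol, y = 8.749 × 10^-3 mol
mass of Na2CO3 = 4.981 × 10^-3 × 105.99 = 0.5280 g

0.5280 g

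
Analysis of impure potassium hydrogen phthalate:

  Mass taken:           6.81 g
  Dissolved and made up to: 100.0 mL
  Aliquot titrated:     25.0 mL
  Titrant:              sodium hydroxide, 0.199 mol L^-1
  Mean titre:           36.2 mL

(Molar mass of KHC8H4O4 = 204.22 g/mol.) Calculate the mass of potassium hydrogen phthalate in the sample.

KHC8H4O4 + NaOH → KNaC8H4O4 + H2O
n(NaOH) per titration = 0.0362 × 0.199 = 7.20 × 10^-3 mol
n(KHC8H4O4) in each aliquot = 7.20 × 10^-3 mol (1:1 ratio)
n(KHC8H4O4) in the whole flask = 7.20 × 10^-3 × 100.0/25.0 = 0.0288 mol
mass of KHC8H4O4 = 0.0288 × 204.22 = 5.88 g

5.88 g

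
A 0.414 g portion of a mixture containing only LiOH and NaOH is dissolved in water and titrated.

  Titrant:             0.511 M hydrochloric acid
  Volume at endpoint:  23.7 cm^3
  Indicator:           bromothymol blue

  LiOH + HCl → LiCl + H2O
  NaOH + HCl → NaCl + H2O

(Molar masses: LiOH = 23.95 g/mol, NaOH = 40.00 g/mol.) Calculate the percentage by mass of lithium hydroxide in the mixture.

25.4 %

n(HCl) = 0.0237 × 0.511 = 0.0121 mol
Let x = n(LiOH), y = n(NaOH).
Titrant: 1x + 1y = 0.0121;  mass: 23.95x + 40.00y = 0.414
Solving, x = 4.39 × 10^-3 mol, y = 7.72 × 10^-3 mol
mass of LiOH = 4.39 × 10^-3 × 23.95 = 0.105 g
% LiOH = 0.105 / 0.414 × 100 = 25.4 %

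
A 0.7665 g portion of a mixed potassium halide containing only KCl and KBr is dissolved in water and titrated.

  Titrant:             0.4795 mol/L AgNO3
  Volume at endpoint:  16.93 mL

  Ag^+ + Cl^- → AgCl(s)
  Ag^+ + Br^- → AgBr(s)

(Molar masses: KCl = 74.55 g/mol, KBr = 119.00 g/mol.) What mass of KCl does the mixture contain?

0.3347 g

n(AgNO3) = 0.01693 × 0.4795 = 8.118 × 10^-3 mol
Let x = n(KCl), y = n(KBr).
Titrant: 1x + 1y = 8.118 × 10^-3;  mass: 74.55x + 119.00y = 0.7665
Solving, x = 4.489 × 10^-3 mol, y = 3.629 × 10^-3 mol
mass of KCl = 4.489 × 10^-3 × 74.55 = 0.3347 g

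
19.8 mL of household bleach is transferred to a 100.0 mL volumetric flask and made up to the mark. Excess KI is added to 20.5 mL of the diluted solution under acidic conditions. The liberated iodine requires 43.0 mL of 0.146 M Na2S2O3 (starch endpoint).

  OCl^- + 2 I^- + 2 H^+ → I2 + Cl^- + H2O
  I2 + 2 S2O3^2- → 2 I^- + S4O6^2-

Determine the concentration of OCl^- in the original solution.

0.773 M

n(S2O3^2-) = 0.0430 × 0.146 = 6.28 × 10^-3 mol
n(I2) = n(S2O3^2-)/2 = 3.14 × 10^-3 mol
n(OCl^-) in the aliquot = 3.14 × 10^-3 mol (1:1 ratio)
[OCl^-]_dilute = 3.14 × 10^-3 / 0.0205 = 0.153 mol/L
[OCl^-]_original = 0.153 × 100.0/19.8 = 0.773 mol/L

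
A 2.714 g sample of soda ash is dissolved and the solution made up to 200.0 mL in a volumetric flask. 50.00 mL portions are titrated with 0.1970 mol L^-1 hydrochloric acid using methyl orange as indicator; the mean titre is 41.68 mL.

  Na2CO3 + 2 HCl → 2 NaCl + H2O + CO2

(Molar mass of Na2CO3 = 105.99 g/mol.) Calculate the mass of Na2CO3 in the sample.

1.741 g

n(HCl) per titration = 0.04168 × 0.1970 = 8.211 × 10^-3 mol
From the 1:2 ratio, n(Na2CO3) in each aliquot = 1/2 × 8.211 × 10^-3 = 4.105 × 10^-3 mol
n(Na2CO3) in the whole flask = 4.105 × 10^-3 × 200.0/50.00 = 0.01642 mol
mass of Na2CO3 = 0.01642 × 105.99 = 1.741 g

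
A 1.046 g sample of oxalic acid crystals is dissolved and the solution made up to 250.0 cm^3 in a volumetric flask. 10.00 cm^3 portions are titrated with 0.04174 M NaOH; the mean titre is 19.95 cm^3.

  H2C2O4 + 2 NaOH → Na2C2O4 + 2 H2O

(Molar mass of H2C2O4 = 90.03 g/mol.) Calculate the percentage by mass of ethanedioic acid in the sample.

89.59 %

n(NaOH) per titration = 0.01995 × 0.04174 = 8.327 × 10^-4 mol
From the 1:2 ratio, n(H2C2O4) in each aliquot = 1/2 × 8.327 × 10^-4 = 4.164 × 10^-4 mol
n(H2C2O4) in the whole flask = 4.164 × 10^-4 × 250.0/10.00 = 0.01041 mol
mass of H2C2O4 = 0.01041 × 90.03 = 0.9371 g
% H2C2O4 = 0.9371 / 1.046 × 100 = 89.59 %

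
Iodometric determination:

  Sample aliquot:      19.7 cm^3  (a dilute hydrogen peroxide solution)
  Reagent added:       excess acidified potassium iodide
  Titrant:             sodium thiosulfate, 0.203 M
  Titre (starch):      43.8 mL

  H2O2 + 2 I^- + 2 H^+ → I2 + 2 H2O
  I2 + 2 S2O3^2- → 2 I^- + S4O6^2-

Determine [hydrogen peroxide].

n(S2O3^2-) = 0.0438 × 0.203 = 8.89 × 10^-3 mol
n(I2) = n(S2O3^2-)/2 = 4.45 × 10^-3 mol
n(H2O2) in the aliquot = 4.45 × 10^-3 mol (1:1 ratio)
[H2O2] = 4.45 × 10^-3 / 0.0197 = 0.226 mol/L

0.226 M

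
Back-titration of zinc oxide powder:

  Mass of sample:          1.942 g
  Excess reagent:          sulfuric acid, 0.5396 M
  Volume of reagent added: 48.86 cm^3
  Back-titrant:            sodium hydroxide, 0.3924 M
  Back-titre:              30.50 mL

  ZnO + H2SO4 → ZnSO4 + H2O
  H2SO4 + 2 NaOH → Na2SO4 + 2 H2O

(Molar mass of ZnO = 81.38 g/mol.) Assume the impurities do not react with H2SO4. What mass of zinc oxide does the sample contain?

1.659 g

n(H2SO4) added = 0.04886 × 0.5396 = 0.02636 mol
n(NaOH) used in back-titration = 0.03050 × 0.3924 = 0.01197 mol
From the 1:2 ratio, n(H2SO4) left over = 1/2 × 0.01197 = 5.984 × 10^-3 mol
n(H2SO4) consumed by analyte = 0.02636 − 5.984 × 10^-3 = 0.02038 mol
n(ZnO) = 0.02038 mol (1:1 ratio)
mass of ZnO = 0.02038 × 81.38 = 1.659 g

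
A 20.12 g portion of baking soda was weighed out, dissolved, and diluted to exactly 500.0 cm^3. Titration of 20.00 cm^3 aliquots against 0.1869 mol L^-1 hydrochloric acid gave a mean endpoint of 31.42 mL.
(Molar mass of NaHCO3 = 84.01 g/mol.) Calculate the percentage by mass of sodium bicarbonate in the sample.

NaHCO3 + HCl → NaCl + H2O + CO2
n(HCl) per titration = 0.03142 × 0.1869 = 5.872 × 10^-3 mol
n(NaHCO3) in each aliquot = 5.872 × 10^-3 mol (1:1 ratio)
n(NaHCO3) in the whole flask = 5.872 × 10^-3 × 500.0/20.00 = 0.1468 mol
mass of NaHCO3 = 0.1468 × 84.01 = 12.33 g
% NaHCO3 = 12.33 / 20.12 × 100 = 61.30 %

61.30 %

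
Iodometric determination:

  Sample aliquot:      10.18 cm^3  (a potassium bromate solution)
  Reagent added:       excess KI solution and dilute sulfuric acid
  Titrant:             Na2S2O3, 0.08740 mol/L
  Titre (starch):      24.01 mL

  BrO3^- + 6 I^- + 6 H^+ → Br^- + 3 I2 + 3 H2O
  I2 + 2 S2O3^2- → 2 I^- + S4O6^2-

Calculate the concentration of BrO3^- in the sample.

n(S2O3^2-) = 0.02401 × 0.08740 = 2.098 × 10^-3 mol
n(I2) = n(S2O3^2-)/2 = 1.049 × 10^-3 mol
From the 1:3 ratio, n(BrO3^-) in the aliquot = 1/3 × 1.049 × 10^-3 = 3.497 × 10^-4 mol
[BrO3^-] = 3.497 × 10^-4 / 0.01018 = 0.03436 mol/L

0.03436 mol/L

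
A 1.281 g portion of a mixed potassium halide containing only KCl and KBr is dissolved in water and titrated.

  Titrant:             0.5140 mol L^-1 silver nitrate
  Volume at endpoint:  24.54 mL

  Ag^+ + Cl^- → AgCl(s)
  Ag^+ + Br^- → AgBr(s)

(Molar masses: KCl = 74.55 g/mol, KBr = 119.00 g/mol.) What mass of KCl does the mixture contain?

n(AgNO3) = 0.02454 × 0.5140 = 0.01261 mol
Let x = n(KCl), y = n(KBr).
Titrant: 1x + 1y = 0.01261;  mass: 74.55x + 119.00y = 1.281
Solving, x = 4.950 × 10^-3 mol, y = 7.664 × 10^-3 mol
mass of KCl = 4.950 × 10^-3 × 74.55 = 0.3690 g

0.3690 g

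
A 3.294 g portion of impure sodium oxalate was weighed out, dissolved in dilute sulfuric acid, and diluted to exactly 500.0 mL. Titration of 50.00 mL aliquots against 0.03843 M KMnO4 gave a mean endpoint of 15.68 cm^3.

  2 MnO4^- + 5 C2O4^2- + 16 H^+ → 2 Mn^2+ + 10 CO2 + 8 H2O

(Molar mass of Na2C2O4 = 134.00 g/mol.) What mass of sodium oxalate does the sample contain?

n(KMnO4) per titration = 0.01568 × 0.03843 = 6.026 × 10^-4 mol
From the 5:2 ratio, n(Na2C2O4) in each aliquot = 5/2 × 6.026 × 10^-4 = 1.506 × 10^-3 mol
n(Na2C2O4) in the whole flask = 1.506 × 10^-3 × 500.0/50.00 = 0.01506 mol
mass of Na2C2O4 = 0.01506 × 134.00 = 2.019 g

2.019 g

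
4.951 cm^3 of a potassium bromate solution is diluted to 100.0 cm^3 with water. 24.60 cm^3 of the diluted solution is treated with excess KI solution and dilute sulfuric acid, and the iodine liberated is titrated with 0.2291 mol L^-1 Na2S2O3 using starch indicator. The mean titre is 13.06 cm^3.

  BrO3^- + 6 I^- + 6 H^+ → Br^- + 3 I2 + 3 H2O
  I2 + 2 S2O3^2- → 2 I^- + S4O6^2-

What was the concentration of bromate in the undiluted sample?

n(S2O3^2-) = 0.01306 × 0.2291 = 2.992 × 10^-3 mol
n(I2) = n(S2O3^2-)/2 = 1.496 × 10^-3 mol
From the 1:3 ratio, n(BrO3^-) in the aliquot = 1/3 × 1.496 × 10^-3 = 4.987 × 10^-4 mol
[BrO3^-]_dilute = 4.987 × 10^-4 / 0.02460 = 0.02027 mol/L
[BrO3^-]_original = 0.02027 × 100.0/4.951 = 0.4094 mol/L

0.4094 mol/L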